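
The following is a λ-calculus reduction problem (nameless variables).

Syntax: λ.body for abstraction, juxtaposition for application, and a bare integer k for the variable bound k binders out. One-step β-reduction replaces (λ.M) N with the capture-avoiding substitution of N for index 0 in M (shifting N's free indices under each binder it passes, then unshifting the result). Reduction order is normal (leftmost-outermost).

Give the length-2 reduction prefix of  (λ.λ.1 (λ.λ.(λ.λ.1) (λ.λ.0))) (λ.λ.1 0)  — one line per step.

Answer: after 2 steps: λ.λ.(λ.λ.(λ.λ.1) (λ.λ.0)) 0

Reduction:
  start: (λ.λ.1 (λ.λ.(λ.λ.1) (λ.λ.0))) (λ.λ.1 0)
  →1  λ.(λ.λ.1 0) (λ.λ.(λ.λ.1) (λ.λ.0))
  →2  λ.λ.(λ.λ.(λ.λ.1) (λ.λ.0)) 0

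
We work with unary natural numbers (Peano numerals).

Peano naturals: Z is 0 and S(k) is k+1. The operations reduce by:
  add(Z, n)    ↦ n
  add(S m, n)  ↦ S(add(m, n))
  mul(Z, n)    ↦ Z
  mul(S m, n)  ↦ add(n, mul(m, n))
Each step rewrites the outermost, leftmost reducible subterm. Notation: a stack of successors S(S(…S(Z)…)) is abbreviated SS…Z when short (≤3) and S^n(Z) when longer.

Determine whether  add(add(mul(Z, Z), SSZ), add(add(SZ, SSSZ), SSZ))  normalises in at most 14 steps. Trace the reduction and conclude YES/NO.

  start: add(add(mul(Z, Z), SSZ), add(add(SZ, SSSZ), SSZ))
  step 1: add(add(Z, SSZ), add(add(SZ, SSSZ), SSZ))
  step 2: add(SSZ, add(add(SZ, SSSZ), SSZ))
  step 3: S(add(SZ, add(add(SZ, SSSZ), SSZ)))
  step 4: S(S(add(Z, add(add(SZ, SSSZ), SSZ))))
  step 5: S(S(add(add(SZ, SSSZ), SSZ)))
  step 6: S(S(add(S(add(Z, SSSZ)), SSZ)))
  step 7: S(S(S(add(add(Z, SSSZ), SSZ))))
  step 8: S(S(S(add(SSSZ, SSZ))))
  step 9: S(S(S(S(add(SSZ, SSZ)))))
  step 10: S(S(S(S(S(add(SZ, SSZ))))))
  step 11: S(S(S(S(S(S(add(Z, SSZ)))))))
  step 12: S^8(Z)

Answer: YES — reaches normal form S^8(Z) in 12 ≤ 14 steps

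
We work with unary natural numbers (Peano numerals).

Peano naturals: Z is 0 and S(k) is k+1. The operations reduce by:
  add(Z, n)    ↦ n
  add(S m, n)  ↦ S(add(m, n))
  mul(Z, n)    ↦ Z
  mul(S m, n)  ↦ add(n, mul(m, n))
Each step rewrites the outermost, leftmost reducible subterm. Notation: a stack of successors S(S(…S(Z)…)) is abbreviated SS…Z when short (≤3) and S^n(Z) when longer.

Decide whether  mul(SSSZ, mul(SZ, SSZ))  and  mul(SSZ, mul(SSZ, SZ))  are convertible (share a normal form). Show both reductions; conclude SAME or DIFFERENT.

Term A:
  start: mul(SSSZ, mul(SZ, SSZ))
  [1] add(mul(SZ, SSZ), mul(SSZ, mul(SZ, SSZ)))
  [2] add(add(SSZ, mul(Z, SSZ)), mul(SSZ, mul(SZ, SSZ)))
  [3] add(S(add(SZ, mul(Z, SSZ))), mul(SSZ, mul(SZ, SSZ)))
  [4] S(add(add(SZ, mul(Z, SSZ)), mul(SSZ, mul(SZ, SSZ))))
  [5] S(add(S(add(Z, mul(Z, SSZ))), mul(SSZ, mul(SZ, SSZ))))
  [6] S(S(add(add(Z, mul(Z, SSZ)), mul(SSZ, mul(SZ, SSZ)))))
  [7] S(S(add(mul(Z, SSZ), mul(SSZ, mul(SZ, SSZ)))))
  [8] S(S(add(Z, mul(SSZ, mul(SZ, SSZ)))))
  [9] S(S(mul(SSZ, mul(SZ, SSZ))))
  [10] S(S(add(mul(SZ, SSZ), mul(SZ, mul(SZ, SSZ)))))
  [11] S(S(add(add(SSZ, mul(Z, SSZ)), mul(SZ, mul(SZ, SSZ)))))
  [12] S(S(add(S(add(SZ, mul(Z, SSZ))), mul(SZ, mul(SZ, SSZ)))))
  [13] S(S(S(add(add(SZ, mul(Z, SSZ)), mul(SZ, mul(SZ, SSZ))))))
  [14] S(S(S(add(S(add(Z, mul(Z, SSZ))), mul(SZ, mul(SZ, SSZ))))))
  [15] S(S(S(S(add(add(Z, mul(Z, SSZ)), mul(SZ, mul(SZ, SSZ)))))))
  [16] S(S(S(S(add(mul(Z, SSZ), mul(SZ, mul(SZ, SSZ)))))))
  [17] S(S(S(S(add(Z, mul(SZ, mul(SZ, SSZ)))))))
  [18] S(S(S(S(mul(SZ, mul(SZ, SSZ))))))
  [19] S(S(S(S(add(mul(SZ, SSZ), mul(Z, mul(SZ, SSZ)))))))
  [20] S(S(S(S(add(add(SSZ, mul(Z, SSZ)), mul(Z, mul(SZ, SSZ)))))))
  [21] S(S(S(S(add(S(add(SZ, mul(Z, SSZ))), mul(Z, mul(SZ, SSZ)))))))
  [22] S(S(S(S(S(add(add(SZ, mul(Z, SSZ)), mul(Z, mul(SZ, SSZ))))))))
  [23] S(S(S(S(S(add(S(add(Z, mul(Z, SSZ))), mul(Z, mul(SZ, SSZ))))))))
  [24] S(S(S(S(S(S(add(add(Z, mul(Z, SSZ)), mul(Z, mul(SZ, SSZ)))))))))
  [25] S(S(S(S(S(S(add(mul(Z, SSZ), mul(Z, mul(SZ, SSZ)))))))))
  [26] S(S(S(S(S(S(add(Z, mul(Z, mul(SZ, SSZ)))))))))
  [27] S(S(S(S(S(S(mul(Z, mul(SZ, SSZ))))))))
  [28] S^6(Z)

Term B:
  start: mul(SSZ, mul(SSZ, SZ))
  [1] add(mul(SSZ, SZ), mul(SZ, mul(SSZ, SZ)))
  [2] add(add(SZ, mul(SZ, SZ)), mul(SZ, mul(SSZ, SZ)))
  [3] add(S(add(Z, mul(SZ, SZ))), mul(SZ, mul(SSZ, SZ)))
  [4] S(add(add(Z, mul(SZ, SZ)), mul(SZ, mul(SSZ, SZ))))
  [5] S(add(mul(SZ, SZ), mul(SZ, mul(SSZ, SZ))))
  [6] S(add(add(SZ, mul(Z, SZ)), mul(SZ, mul(SSZ, SZ))))
  [7] S(add(S(add(Z, mul(Z, SZ))), mul(SZ, mul(SSZ, SZ))))
  [8] S(S(add(add(Z, mul(Z, SZ)), mul(SZ, mul(SSZ, SZ)))))
  [9] S(S(add(mul(Z, SZ), mul(SZ, mul(SSZ, SZ)))))
  [10] S(S(add(Z, mul(SZ, mul(SSZ, SZ)))))
  [11] S(S(mul(SZ, mul(SSZ, SZ))))
  [12] S(S(add(mul(SSZ, SZ), mul(Z, mul(SSZ, SZ)))))
  [13] S(S(add(add(SZ, mul(SZ, SZ)), mul(Z, mul(SSZ, SZ)))))
  [14] S(S(add(S(add(Z, mul(SZ, SZ))), mul(Z, mul(SSZ, SZ)))))
  [15] S(S(S(add(add(Z, mul(SZ, SZ)), mul(Z, mul(SSZ, SZ))))))
  [16] S(S(S(add(mul(SZ, SZ), mul(Z, mul(SSZ, SZ))))))
  [17] S(S(S(add(add(SZ, mul(Z, SZ)), mul(Z, mul(SSZ, SZ))))))
  [18] S(S(S(add(S(add(Z, mul(Z, SZ))), mul(Z, mul(SSZ, SZ))))))
  [19] S(S(S(S(add(add(Z, mul(Z, SZ)), mul(Z, mul(SSZ, SZ)))))))
  [20] S(S(S(S(add(mul(Z, SZ), mul(Z, mul(SSZ, SZ)))))))
  [21] S(S(S(S(add(Z, mul(Z, mul(SSZ, SZ)))))))
  [22] S(S(S(S(mul(Z, mul(SSZ, SZ))))))
  [23] S^4(Z)

Answer: DIFFERENT — A ⇓ S^6(Z), B ⇓ S^4(Z)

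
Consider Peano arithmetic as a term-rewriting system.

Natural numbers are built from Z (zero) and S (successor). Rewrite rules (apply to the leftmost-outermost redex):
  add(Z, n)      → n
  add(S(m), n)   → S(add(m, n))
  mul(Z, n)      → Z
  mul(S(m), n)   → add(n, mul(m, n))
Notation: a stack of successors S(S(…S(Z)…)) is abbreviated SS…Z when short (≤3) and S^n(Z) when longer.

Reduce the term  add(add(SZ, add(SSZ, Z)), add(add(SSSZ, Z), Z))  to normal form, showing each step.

Answer: normal form = S^6(Z)  (in 17 steps)

Reduction:
  start: add(add(SZ, add(SSZ, Z)), add(add(SSSZ, Z), Z))
  →1  add(S(add(Z, add(SSZ, Z))), add(add(SSSZ, Z), Z))
  →2  S(add(add(Z, add(SSZ, Z)), add(add(SSSZ, Z), Z)))
  →3  S(add(add(SSZ, Z), add(add(SSSZ, Z), Z)))
  →4  S(add(S(add(SZ, Z)), add(add(SSSZ, Z), Z)))
  →5  S(S(add(add(SZ, Z), add(add(SSSZ, Z), Z))))
  →6  S(S(add(S(add(Z, Z)), add(add(SSSZ, Z), Z))))
  →7  S(S(S(add(add(Z, Z), add(add(SSSZ, Z), Z)))))
  →8  S(S(S(add(Z, add(add(SSSZ, Z), Z)))))
  →9  S(S(S(add(add(SSSZ, Z), Z))))
  →10  S(S(S(add(S(add(SSZ, Z)), Z))))
  →11  S(S(S(S(add(add(SSZ, Z), Z)))))
  →12  S(S(S(S(add(S(add(SZ, Z)), Z)))))
  →13  S(S(S(S(S(add(add(SZ, Z), Z))))))
  →14  S(S(S(S(S(add(S(add(Z, Z)), Z))))))
  →15  S(S(S(S(S(S(add(add(Z, Z), Z)))))))
  →16  S(S(S(S(S(S(add(Z, Z)))))))
  →17  S^6(Z)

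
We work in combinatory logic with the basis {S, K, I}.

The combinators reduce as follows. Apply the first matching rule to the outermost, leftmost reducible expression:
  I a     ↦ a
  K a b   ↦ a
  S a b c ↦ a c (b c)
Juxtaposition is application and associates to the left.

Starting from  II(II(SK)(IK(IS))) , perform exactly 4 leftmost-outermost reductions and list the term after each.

Answer: after 4 steps: SK(IK(IS))

Reduction:
  start: II(II(SK)(IK(IS)))
  →1  I(II(SK)(IK(IS)))
  →2  II(SK)(IK(IS))
  →3  I(SK)(IK(IS))
  →4  SK(IK(IS))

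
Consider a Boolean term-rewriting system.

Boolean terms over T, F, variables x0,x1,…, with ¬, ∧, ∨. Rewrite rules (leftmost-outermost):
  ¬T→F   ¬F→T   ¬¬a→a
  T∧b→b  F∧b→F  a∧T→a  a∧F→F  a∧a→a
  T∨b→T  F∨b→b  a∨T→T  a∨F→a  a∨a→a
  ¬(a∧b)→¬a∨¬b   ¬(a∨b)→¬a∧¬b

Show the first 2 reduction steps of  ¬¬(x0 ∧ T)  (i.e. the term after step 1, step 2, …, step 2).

Answer: after 2 steps: x0

Working:
  start: ¬¬(x0 ∧ T)
  step 1: x0 ∧ T
  step 2: x0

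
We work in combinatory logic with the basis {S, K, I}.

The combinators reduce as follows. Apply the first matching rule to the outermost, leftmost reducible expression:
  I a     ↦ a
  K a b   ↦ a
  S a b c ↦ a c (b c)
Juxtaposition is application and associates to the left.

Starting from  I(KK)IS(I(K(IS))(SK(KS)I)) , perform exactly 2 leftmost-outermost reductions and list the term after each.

  start: I(KK)IS(I(K(IS))(SK(KS)I))
  [1] KKIS(I(K(IS))(SK(KS)I))
  [2] KS(I(K(IS))(SK(KS)I))

Answer: after 2 steps: KS(I(K(IS))(SK(KS)I))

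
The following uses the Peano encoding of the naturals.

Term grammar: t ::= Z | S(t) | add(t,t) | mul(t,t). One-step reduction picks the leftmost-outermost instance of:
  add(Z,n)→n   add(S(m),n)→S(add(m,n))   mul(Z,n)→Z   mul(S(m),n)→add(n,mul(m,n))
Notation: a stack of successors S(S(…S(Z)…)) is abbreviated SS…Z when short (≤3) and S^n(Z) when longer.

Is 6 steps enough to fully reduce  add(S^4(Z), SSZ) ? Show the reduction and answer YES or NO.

  start: add(S^4(Z), SSZ)
  step 1: S(add(SSSZ, SSZ))
  step 2: S(S(add(SSZ, SSZ)))
  step 3: S(S(S(add(SZ, SSZ))))
  step 4: S(S(S(S(add(Z, SSZ)))))
  step 5: S^6(Z)

Answer: YES — reaches normal form S^6(Z) in 5 ≤ 6 steps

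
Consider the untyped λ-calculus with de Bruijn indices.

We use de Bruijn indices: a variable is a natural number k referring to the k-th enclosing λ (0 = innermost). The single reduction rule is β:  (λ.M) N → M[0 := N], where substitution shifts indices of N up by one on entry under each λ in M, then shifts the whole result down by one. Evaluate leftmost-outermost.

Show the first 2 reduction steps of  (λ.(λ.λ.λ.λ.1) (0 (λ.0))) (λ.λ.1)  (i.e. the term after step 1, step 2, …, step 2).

Answer: after 2 steps: λ.λ.λ.1

Working:
  start: (λ.(λ.λ.λ.λ.1) (0 (λ.0))) (λ.λ.1)
  [1] (λ.λ.λ.λ.1) ((λ.λ.1) (λ.0))
  [2] λ.λ.λ.1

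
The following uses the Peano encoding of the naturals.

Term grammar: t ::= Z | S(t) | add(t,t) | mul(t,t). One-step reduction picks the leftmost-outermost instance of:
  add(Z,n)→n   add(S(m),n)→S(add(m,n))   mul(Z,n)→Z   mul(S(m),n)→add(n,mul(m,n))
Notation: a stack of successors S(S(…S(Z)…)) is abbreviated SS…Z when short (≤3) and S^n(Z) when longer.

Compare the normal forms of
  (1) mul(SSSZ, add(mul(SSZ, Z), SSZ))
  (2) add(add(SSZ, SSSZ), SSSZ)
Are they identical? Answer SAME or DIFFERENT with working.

Term A:
  start: mul(SSSZ, add(mul(SSZ, Z), SSZ))
  →1  add(add(mul(SSZ, Z), SSZ), mul(SSZ, add(mul(SSZ, Z), SSZ)))
  →2  add(add(add(Z, mul(SZ, Z)), SSZ), mul(SSZ, add(mul(SSZ, Z), SSZ)))
  →3  add(add(mul(SZ, Z), SSZ), mul(SSZ, add(mul(SSZ, Z), SSZ)))
  →4  add(add(add(Z, mul(Z, Z)), SSZ), mul(SSZ, add(mul(SSZ, Z), SSZ)))
  →5  add(add(mul(Z, Z), SSZ), mul(SSZ, add(mul(SSZ, Z), SSZ)))
  →6  add(add(Z, SSZ), mul(SSZ, add(mul(SSZ, Z), SSZ)))
  →7  add(SSZ, mul(SSZ, add(mul(SSZ, Z), SSZ)))
  →8  S(add(SZ, mul(SSZ, add(mul(SSZ, Z), SSZ))))
  →9  S(S(add(Z, mul(SSZ, add(mul(SSZ, Z), SSZ)))))
  →10  S(S(mul(SSZ, add(mul(SSZ, Z), SSZ))))
  →11  S(S(add(add(mul(SSZ, Z), SSZ), mul(SZ, add(mul(SSZ, Z), SSZ)))))
  →12  S(S(add(add(add(Z, mul(SZ, Z)), SSZ), mul(SZ, add(mul(SSZ, Z), SSZ)))))
  →13  S(S(add(add(mul(SZ, Z), SSZ), mul(SZ, add(mul(SSZ, Z), SSZ)))))
  →14  S(S(add(add(add(Z, mul(Z, Z)), SSZ), mul(SZ, add(mul(SSZ, Z), SSZ)))))
  →15  S(S(add(add(mul(Z, Z), SSZ), mul(SZ, add(mul(SSZ, Z), SSZ)))))
  →16  S(S(add(add(Z, SSZ), mul(SZ, add(mul(SSZ, Z), SSZ)))))
  →17  S(S(add(SSZ, mul(SZ, add(mul(SSZ, Z), SSZ)))))
  →18  S(S(S(add(SZ, mul(SZ, add(mul(SSZ, Z), SSZ))))))
  →19  S(S(S(S(add(Z, mul(SZ, add(mul(SSZ, Z), SSZ)))))))
  →20  S(S(S(S(mul(SZ, add(mul(SSZ, Z), SSZ))))))
  →21  S(S(S(S(add(add(mul(SSZ, Z), SSZ), mul(Z, add(mul(SSZ, Z), SSZ)))))))
  →22  S(S(S(S(add(add(add(Z, mul(SZ, Z)), SSZ), mul(Z, add(mul(SSZ, Z), SSZ)))))))
  →23  S(S(S(S(add(add(mul(SZ, Z), SSZ), mul(Z, add(mul(SSZ, Z), SSZ)))))))
  →24  S(S(S(S(add(add(add(Z, mul(Z, Z)), SSZ), mul(Z, add(mul(SSZ, Z), SSZ)))))))
  →25  S(S(S(S(add(add(mul(Z, Z), SSZ), mul(Z, add(mul(SSZ, Z), SSZ)))))))
  →26  S(S(S(S(add(add(Z, SSZ), mul(Z, add(mul(SSZ, Z), SSZ)))))))
  →27  S(S(S(S(add(SSZ, mul(Z, add(mul(SSZ, Z), SSZ)))))))
  →28  S(S(S(S(S(add(SZ, mul(Z, add(mul(SSZ, Z), SSZ))))))))
  →29  S(S(S(S(S(S(add(Z, mul(Z, add(mul(SSZ, Z), SSZ)))))))))
  →30  S(S(S(S(S(S(mul(Z, add(mul(SSZ, Z), SSZ))))))))
  →31  S^6(Z)

Term B:
  start: add(add(SSZ, SSSZ), SSSZ)
  →1  add(S(add(SZ, SSSZ)), SSSZ)
  →2  S(add(add(SZ, SSSZ), SSSZ))
  →3  S(add(S(add(Z, SSSZ)), SSSZ))
  →4  S(S(add(add(Z, SSSZ), SSSZ)))
  →5  S(S(add(SSSZ, SSSZ)))
  →6  S(S(S(add(SSZ, SSSZ))))
  →7  S(S(S(S(add(SZ, SSSZ)))))
  →8  S(S(S(S(S(add(Z, SSSZ))))))
  →9  S^8(Z)

Answer: DIFFERENT — A ⇓ S^6(Z), B ⇓ S^8(Z)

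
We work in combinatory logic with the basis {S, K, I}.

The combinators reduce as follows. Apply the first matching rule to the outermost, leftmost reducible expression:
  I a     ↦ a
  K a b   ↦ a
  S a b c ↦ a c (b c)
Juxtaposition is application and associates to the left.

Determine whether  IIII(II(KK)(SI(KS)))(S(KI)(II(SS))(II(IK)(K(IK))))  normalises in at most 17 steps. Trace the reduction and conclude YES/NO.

  start: IIII(II(KK)(SI(KS)))(S(KI)(II(SS))(II(IK)(K(IK))))
  step 1: III(II(KK)(SI(KS)))(S(KI)(II(SS))(II(IK)(K(IK))))
  step 2: II(II(KK)(SI(KS)))(S(KI)(II(SS))(II(IK)(K(IK))))
  step 3: I(II(KK)(SI(KS)))(S(KI)(II(SS))(II(IK)(K(IK))))
  step 4: II(KK)(SI(KS))(S(KI)(II(SS))(II(IK)(K(IK))))
  step 5: I(KK)(SI(KS))(S(KI)(II(SS))(II(IK)(K(IK))))
  step 6: KK(SI(KS))(S(KI)(II(SS))(II(IK)(K(IK))))
  step 7: K(S(KI)(II(SS))(II(IK)(K(IK))))
  step 8: K(KI(II(IK)(K(IK)))(II(SS)(II(IK)(K(IK)))))
  step 9: K(I(II(SS)(II(IK)(K(IK)))))
  step 10: K(II(SS)(II(IK)(K(IK))))
  step 11: K(I(SS)(II(IK)(K(IK))))
  step 12: K(SS(II(IK)(K(IK))))
  step 13: K(SS(I(IK)(K(IK))))
  step 14: K(SS(IK(K(IK))))
  step 15: K(SS(K(K(IK))))
  step 16: K(SS(K(KK)))

Answer: YES — reaches normal form K(SS(K(KK))) in 16 ≤ 17 steps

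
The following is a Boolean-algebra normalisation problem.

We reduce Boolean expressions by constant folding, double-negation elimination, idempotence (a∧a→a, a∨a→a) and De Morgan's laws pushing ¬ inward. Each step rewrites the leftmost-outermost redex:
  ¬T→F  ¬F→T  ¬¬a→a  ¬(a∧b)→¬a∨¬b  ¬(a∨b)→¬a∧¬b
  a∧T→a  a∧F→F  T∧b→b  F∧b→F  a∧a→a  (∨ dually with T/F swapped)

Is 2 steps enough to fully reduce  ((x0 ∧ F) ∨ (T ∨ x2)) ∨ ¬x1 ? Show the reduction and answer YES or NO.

Answer: NO — after 2 steps the term is (T ∨ x2) ∨ ¬x1, not yet normal

Derivation:
  start: ((x0 ∧ F) ∨ (T ∨ x2)) ∨ ¬x1
  →1  (F ∨ (T ∨ x2)) ∨ ¬x1
  →2  (T ∨ x2) ∨ ¬x1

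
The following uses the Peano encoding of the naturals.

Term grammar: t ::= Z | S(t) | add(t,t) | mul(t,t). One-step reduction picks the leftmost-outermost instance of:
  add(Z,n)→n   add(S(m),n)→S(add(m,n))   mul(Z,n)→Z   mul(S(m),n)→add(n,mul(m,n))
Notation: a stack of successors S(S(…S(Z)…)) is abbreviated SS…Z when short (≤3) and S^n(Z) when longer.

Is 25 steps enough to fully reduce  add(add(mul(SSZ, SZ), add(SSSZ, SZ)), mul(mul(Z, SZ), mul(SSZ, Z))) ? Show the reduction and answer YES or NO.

  start: add(add(mul(SSZ, SZ), add(SSSZ, SZ)), mul(mul(Z, SZ), mul(SSZ, Z)))
  step 1: add(add(add(SZ, mul(SZ, SZ)), add(SSSZ, SZ)), mul(mul(Z, SZ), mul(SSZ, Z)))
  step 2: add(add(S(add(Z, mul(SZ, SZ))), add(SSSZ, SZ)), mul(mul(Z, SZ), mul(SSZ, Z)))
  step 3: add(S(add(add(Z, mul(SZ, SZ)), add(SSSZ, SZ))), mul(mul(Z, SZ), mul(SSZ, Z)))
  step 4: S(add(add(add(Z, mul(SZ, SZ)), add(SSSZ, SZ)), mul(mul(Z, SZ), mul(SSZ, Z))))
  step 5: S(add(add(mul(SZ, SZ), add(SSSZ, SZ)), mul(mul(Z, SZ), mul(SSZ, Z))))
  step 6: S(add(add(add(SZ, mul(Z, SZ)), add(SSSZ, SZ)), mul(mul(Z, SZ), mul(SSZ, Z))))
  step 7: S(add(add(S(add(Z, mul(Z, SZ))), add(SSSZ, SZ)), mul(mul(Z, SZ), mul(SSZ, Z))))
  step 8: S(add(S(add(add(Z, mul(Z, SZ)), add(SSSZ, SZ))), mul(mul(Z, SZ), mul(SSZ, Z))))
  step 9: S(S(add(add(add(Z, mul(Z, SZ)), add(SSSZ, SZ)), mul(mul(Z, SZ), mul(SSZ, Z)))))
  step 10: S(S(add(add(mul(Z, SZ), add(SSSZ, SZ)), mul(mul(Z, SZ), mul(SSZ, Z)))))
  step 11: S(S(add(add(Z, add(SSSZ, SZ)), mul(mul(Z, SZ), mul(SSZ, Z)))))
  step 12: S(S(add(add(SSSZ, SZ), mul(mul(Z, SZ), mul(SSZ, Z)))))
  step 13: S(S(add(S(add(SSZ, SZ)), mul(mul(Z, SZ), mul(SSZ, Z)))))
  step 14: S(S(S(add(add(SSZ, SZ), mul(mul(Z, SZ), mul(SSZ, Z))))))
  step 15: S(S(S(add(S(add(SZ, SZ)), mul(mul(Z, SZ), mul(SSZ, Z))))))
  step 16: S(S(S(S(add(add(SZ, SZ), mul(mul(Z, SZ), mul(SSZ, Z)))))))
  step 17: S(S(S(S(add(S(add(Z, SZ)), mul(mul(Z, SZ), mul(SSZ, Z)))))))
  step 18: S(S(S(S(S(add(add(Z, SZ), mul(mul(Z, SZ), mul(SSZ, Z))))))))
  step 19: S(S(S(S(S(add(SZ, mul(mul(Z, SZ), mul(SSZ, Z))))))))
  step 20: S(S(S(S(S(S(add(Z, mul(mul(Z, SZ), mul(SSZ, Z)))))))))
  step 21: S(S(S(S(S(S(mul(mul(Z, SZ), mul(SSZ, Z))))))))
  step 22: S(S(S(S(S(S(mul(Z, mul(SSZ, Z))))))))
  step 23: S^6(Z)

Answer: YES — reaches normal form S^6(Z) in 23 ≤ 25 steps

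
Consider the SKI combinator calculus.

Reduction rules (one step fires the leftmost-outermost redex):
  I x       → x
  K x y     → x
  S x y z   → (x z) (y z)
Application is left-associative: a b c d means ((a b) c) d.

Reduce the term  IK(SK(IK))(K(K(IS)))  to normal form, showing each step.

  start: IK(SK(IK))(K(K(IS)))
  step 1: K(SK(IK))(K(K(IS)))
  step 2: SK(IK)
  step 3: SKK

Answer: normal form = SKK  (in 3 steps)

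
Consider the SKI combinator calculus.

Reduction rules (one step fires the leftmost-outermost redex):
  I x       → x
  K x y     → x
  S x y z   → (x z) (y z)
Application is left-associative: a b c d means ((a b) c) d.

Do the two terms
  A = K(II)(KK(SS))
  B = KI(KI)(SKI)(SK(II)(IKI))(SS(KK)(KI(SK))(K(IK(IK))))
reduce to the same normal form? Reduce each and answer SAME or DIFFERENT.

Term A:
  start: K(II)(KK(SS))
  →1  II
  →2  I

Term B:
  start: KI(KI)(SKI)(SK(II)(IKI))(SS(KK)(KI(SK))(K(IK(IK))))
  →1  I(SKI)(SK(II)(IKI))(SS(KK)(KI(SK))(K(IK(IK))))
  →2  SKI(SK(II)(IKI))(SS(KK)(KI(SK))(K(IK(IK))))
  →3  K(SK(II)(IKI))(I(SK(II)(IKI)))(SS(KK)(KI(SK))(K(IK(IK))))
  →4  SK(II)(IKI)(SS(KK)(KI(SK))(K(IK(IK))))
  →5  K(IKI)(II(IKI))(SS(KK)(KI(SK))(K(IK(IK))))
  →6  IKI(SS(KK)(KI(SK))(K(IK(IK))))
  →7  KI(SS(KK)(KI(SK))(K(IK(IK))))
  →8  I

Answer: SAME — A ⇓ I, B ⇓ I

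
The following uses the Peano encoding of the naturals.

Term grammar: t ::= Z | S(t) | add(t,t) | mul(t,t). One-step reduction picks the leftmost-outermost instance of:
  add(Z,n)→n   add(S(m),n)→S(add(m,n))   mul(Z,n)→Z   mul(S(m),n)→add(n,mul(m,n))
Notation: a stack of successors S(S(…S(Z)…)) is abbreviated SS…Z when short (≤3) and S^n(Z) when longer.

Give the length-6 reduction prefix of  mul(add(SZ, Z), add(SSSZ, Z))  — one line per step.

  start: mul(add(SZ, Z), add(SSSZ, Z))
  step 1: mul(S(add(Z, Z)), add(SSSZ, Z))
  step 2: add(add(SSSZ, Z), mul(add(Z, Z), add(SSSZ, Z)))
  step 3: add(S(add(SSZ, Z)), mul(add(Z, Z), add(SSSZ, Z)))
  step 4: S(add(add(SSZ, Z), mul(add(Z, Z), add(SSSZ, Z))))
  step 5: S(add(S(add(SZ, Z)), mul(add(Z, Z), add(SSSZ, Z))))
  step 6: S(S(add(add(SZ, Z), mul(add(Z, Z), add(SSSZ, Z)))))

Answer: after 6 steps: S(S(add(add(SZ, Z), mul(add(Z, Z), add(SSSZ, Z)))))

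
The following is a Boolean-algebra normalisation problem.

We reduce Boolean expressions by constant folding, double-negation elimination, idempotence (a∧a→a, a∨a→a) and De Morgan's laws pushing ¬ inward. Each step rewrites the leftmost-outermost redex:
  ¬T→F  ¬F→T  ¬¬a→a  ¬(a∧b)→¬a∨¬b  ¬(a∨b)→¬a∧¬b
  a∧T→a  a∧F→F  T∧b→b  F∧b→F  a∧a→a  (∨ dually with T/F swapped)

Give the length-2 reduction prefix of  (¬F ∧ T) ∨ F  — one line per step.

Answer: after 2 steps: ¬F

Reduction:
  start: (¬F ∧ T) ∨ F
  →1  ¬F ∧ T
  →2  ¬F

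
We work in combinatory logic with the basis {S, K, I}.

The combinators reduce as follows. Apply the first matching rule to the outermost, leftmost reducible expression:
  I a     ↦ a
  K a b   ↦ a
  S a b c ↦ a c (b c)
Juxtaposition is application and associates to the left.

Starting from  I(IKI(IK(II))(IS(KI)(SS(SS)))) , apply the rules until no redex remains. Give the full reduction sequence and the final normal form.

  start: I(IKI(IK(II))(IS(KI)(SS(SS))))
  [1] IKI(IK(II))(IS(KI)(SS(SS)))
  [2] KI(IK(II))(IS(KI)(SS(SS)))
  [3] I(IS(KI)(SS(SS)))
  [4] IS(KI)(SS(SS))
  [5] S(KI)(SS(SS))

Answer: normal form = S(KI)(SS(SS))  (in 5 steps)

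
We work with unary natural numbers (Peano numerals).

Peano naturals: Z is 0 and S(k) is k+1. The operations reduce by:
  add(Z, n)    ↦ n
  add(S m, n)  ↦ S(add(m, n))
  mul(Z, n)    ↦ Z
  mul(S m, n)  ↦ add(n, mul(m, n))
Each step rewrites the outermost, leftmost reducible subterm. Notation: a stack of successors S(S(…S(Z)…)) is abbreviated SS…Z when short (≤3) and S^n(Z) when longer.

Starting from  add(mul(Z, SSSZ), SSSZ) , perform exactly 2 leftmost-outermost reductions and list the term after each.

Answer: after 2 steps: SSSZ

Reduction:
  start: add(mul(Z, SSSZ), SSSZ)
  [1] add(Z, SSSZ)
  [2] SSSZ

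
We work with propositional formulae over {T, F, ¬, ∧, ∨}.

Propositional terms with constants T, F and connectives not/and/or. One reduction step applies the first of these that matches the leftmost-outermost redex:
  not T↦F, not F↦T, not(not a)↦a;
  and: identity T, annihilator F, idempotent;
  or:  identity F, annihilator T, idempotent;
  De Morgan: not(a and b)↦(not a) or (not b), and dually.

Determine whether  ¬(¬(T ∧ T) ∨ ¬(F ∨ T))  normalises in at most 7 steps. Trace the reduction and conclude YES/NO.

  start: ¬(¬(T ∧ T) ∨ ¬(F ∨ T))
  [1] ¬¬(T ∧ T) ∧ ¬¬(F ∨ T)
  [2] (T ∧ T) ∧ ¬¬(F ∨ T)
  [3] T ∧ ¬¬(F ∨ T)
  [4] ¬¬(F ∨ T)
  [5] F ∨ T
  [6] T

Answer: YES — reaches normal form T in 6 ≤ 7 steps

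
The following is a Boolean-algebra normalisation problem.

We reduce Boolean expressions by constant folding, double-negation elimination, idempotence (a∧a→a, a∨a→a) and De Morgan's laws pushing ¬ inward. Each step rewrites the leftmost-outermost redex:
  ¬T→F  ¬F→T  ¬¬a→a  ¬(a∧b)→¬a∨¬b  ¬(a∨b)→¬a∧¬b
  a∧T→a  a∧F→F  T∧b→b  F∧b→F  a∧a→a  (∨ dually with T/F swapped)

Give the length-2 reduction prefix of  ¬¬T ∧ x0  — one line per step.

  start: ¬¬T ∧ x0
  →1  T ∧ x0
  →2  x0

Answer: after 2 steps: x0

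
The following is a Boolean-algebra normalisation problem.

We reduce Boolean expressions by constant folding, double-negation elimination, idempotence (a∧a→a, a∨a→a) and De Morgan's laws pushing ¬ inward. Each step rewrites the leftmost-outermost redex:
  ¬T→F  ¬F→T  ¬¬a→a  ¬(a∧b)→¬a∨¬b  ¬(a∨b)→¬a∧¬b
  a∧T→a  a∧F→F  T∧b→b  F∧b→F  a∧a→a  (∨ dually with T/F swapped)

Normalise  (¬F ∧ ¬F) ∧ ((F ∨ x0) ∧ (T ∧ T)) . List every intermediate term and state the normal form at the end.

  start: (¬F ∧ ¬F) ∧ ((F ∨ x0) ∧ (T ∧ T))
  step 1: ¬F ∧ ((F ∨ x0) ∧ (T ∧ T))
  step 2: T ∧ ((F ∨ x0) ∧ (T ∧ T))
  step 3: (F ∨ x0) ∧ (T ∧ T)
  step 4: x0 ∧ (T ∧ T)
  step 5: x0 ∧ T
  step 6: x0

Answer: normal form = x0  (in 6 steps)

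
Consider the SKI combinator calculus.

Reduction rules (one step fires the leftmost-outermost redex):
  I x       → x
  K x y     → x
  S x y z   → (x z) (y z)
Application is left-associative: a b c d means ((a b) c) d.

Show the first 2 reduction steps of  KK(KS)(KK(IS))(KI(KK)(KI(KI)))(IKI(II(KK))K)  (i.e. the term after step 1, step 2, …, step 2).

Answer: after 2 steps: KK(IS)(IKI(II(KK))K)

Working:
  start: KK(KS)(KK(IS))(KI(KK)(KI(KI)))(IKI(II(KK))K)
  step 1: K(KK(IS))(KI(KK)(KI(KI)))(IKI(II(KK))K)
  step 2: KK(IS)(IKI(II(KK))K)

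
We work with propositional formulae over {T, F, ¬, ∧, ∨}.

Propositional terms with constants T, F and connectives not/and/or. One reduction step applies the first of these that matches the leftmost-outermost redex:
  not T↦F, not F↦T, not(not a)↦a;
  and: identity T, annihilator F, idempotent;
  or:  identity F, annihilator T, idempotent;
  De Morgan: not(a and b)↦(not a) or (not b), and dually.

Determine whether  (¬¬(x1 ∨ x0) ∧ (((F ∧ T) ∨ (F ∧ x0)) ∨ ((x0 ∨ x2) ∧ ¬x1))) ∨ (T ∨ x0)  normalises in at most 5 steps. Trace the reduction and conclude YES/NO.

Answer: NO — after 5 steps the term is ((x1 ∨ x0) ∧ ((x0 ∨ x2) ∧ ¬x1)) ∨ (T ∨ x0), not yet normal

Working:
  start: (¬¬(x1 ∨ x0) ∧ (((F ∧ T) ∨ (F ∧ x0)) ∨ ((x0 ∨ x2) ∧ ¬x1))) ∨ (T ∨ x0)
  step 1: ((x1 ∨ x0) ∧ (((F ∧ T) ∨ (F ∧ x0)) ∨ ((x0 ∨ x2) ∧ ¬x1))) ∨ (T ∨ x0)
  step 2: ((x1 ∨ x0) ∧ ((F ∨ (F ∧ x0)) ∨ ((x0 ∨ x2) ∧ ¬x1))) ∨ (T ∨ x0)
  step 3: ((x1 ∨ x0) ∧ ((F ∧ x0) ∨ ((x0 ∨ x2) ∧ ¬x1))) ∨ (T ∨ x0)
  step 4: ((x1 ∨ x0) ∧ (F ∨ ((x0 ∨ x2) ∧ ¬x1))) ∨ (T ∨ x0)
  step 5: ((x1 ∨ x0) ∧ ((x0 ∨ x2) ∧ ¬x1)) ∨ (T ∨ x0)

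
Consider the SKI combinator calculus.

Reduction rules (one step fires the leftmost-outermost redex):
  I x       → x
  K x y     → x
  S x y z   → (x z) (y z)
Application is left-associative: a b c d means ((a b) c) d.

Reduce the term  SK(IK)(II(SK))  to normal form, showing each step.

  start: SK(IK)(II(SK))
  [1] K(II(SK))(IK(II(SK)))
  [2] II(SK)
  [3] I(SK)
  [4] SK

Answer: normal form = SK  (in 4 steps)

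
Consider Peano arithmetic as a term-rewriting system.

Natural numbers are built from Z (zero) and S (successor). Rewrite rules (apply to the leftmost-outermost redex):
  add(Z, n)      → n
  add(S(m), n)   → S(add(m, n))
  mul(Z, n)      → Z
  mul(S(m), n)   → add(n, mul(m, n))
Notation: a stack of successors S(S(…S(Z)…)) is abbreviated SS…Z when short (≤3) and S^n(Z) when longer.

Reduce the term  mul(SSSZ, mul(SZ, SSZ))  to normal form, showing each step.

  start: mul(SSSZ, mul(SZ, SSZ))
  [1] add(mul(SZ, SSZ), mul(SSZ, mul(SZ, SSZ)))
  [2] add(add(SSZ, mul(Z, SSZ)), mul(SSZ, mul(SZ, SSZ)))
  [3] add(S(add(SZ, mul(Z, SSZ))), mul(SSZ, mul(SZ, SSZ)))
  [4] S(add(add(SZ, mul(Z, SSZ)), mul(SSZ, mul(SZ, SSZ))))
  [5] S(add(S(add(Z, mul(Z, SSZ))), mul(SSZ, mul(SZ, SSZ))))
  [6] S(S(add(add(Z, mul(Z, SSZ)), mul(SSZ, mul(SZ, SSZ)))))
  [7] S(S(add(mul(Z, SSZ), mul(SSZ, mul(SZ, SSZ)))))
  [8] S(S(add(Z, mul(SSZ, mul(SZ, SSZ)))))
  [9] S(S(mul(SSZ, mul(SZ, SSZ))))
  [10] S(S(add(mul(SZ, SSZ), mul(SZ, mul(SZ, SSZ)))))
  [11] S(S(add(add(SSZ, mul(Z, SSZ)), mul(SZ, mul(SZ, SSZ)))))
  [12] S(S(add(S(add(SZ, mul(Z, SSZ))), mul(SZ, mul(SZ, SSZ)))))
  [13] S(S(S(add(add(SZ, mul(Z, SSZ)), mul(SZ, mul(SZ, SSZ))))))
  [14] S(S(S(add(S(add(Z, mul(Z, SSZ))), mul(SZ, mul(SZ, SSZ))))))
  [15] S(S(S(S(add(add(Z, mul(Z, SSZ)), mul(SZ, mul(SZ, SSZ)))))))
  [16] S(S(S(S(add(mul(Z, SSZ), mul(SZ, mul(SZ, SSZ)))))))
  [17] S(S(S(S(add(Z, mul(SZ, mul(SZ, SSZ)))))))
  [18] S(S(S(S(mul(SZ, mul(SZ, SSZ))))))
  [19] S(S(S(S(add(mul(SZ, SSZ), mul(Z, mul(SZ, SSZ)))))))
  [20] S(S(S(S(add(add(SSZ, mul(Z, SSZ)), mul(Z, mul(SZ, SSZ)))))))
  [21] S(S(S(S(add(S(add(SZ, mul(Z, SSZ))), mul(Z, mul(SZ, SSZ)))))))
  [22] S(S(S(S(S(add(add(SZ, mul(Z, SSZ)), mul(Z, mul(SZ, SSZ))))))))
  [23] S(S(S(S(S(add(S(add(Z, mul(Z, SSZ))), mul(Z, mul(SZ, SSZ))))))))
  [24] S(S(S(S(S(S(add(add(Z, mul(Z, SSZ)), mul(Z, mul(SZ, SSZ)))))))))
  [25] S(S(S(S(S(S(add(mul(Z, SSZ), mul(Z, mul(SZ, SSZ)))))))))
  [26] S(S(S(S(S(S(add(Z, mul(Z, mul(SZ, SSZ)))))))))
  [27] S(S(S(S(S(S(mul(Z, mul(SZ, SSZ))))))))
  [28] S^6(Z)

Answer: normal form = S^6(Z)  (in 28 steps)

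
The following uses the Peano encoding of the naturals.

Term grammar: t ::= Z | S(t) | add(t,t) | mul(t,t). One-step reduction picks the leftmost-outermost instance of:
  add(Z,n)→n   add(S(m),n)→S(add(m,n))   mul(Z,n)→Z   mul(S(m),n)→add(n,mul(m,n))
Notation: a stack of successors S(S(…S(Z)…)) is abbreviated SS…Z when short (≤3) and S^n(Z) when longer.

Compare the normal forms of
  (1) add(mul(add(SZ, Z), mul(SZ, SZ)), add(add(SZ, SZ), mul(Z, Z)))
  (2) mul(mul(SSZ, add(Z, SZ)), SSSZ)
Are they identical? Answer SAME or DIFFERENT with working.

Answer: DIFFERENT — A ⇓ SSSZ, B ⇓ S^6(Z)

Derivation:
Term A:
  start: add(mul(add(SZ, Z), mul(SZ, SZ)), add(add(SZ, SZ), mul(Z, Z)))
  →1  add(mul(S(add(Z, Z)), mul(SZ, SZ)), add(add(SZ, SZ), mul(Z, Z)))
  →2  add(add(mul(SZ, SZ), mul(add(Z, Z), mul(SZ, SZ))), add(add(SZ, SZ), mul(Z, Z)))
  →3  add(add(add(SZ, mul(Z, SZ)), mul(add(Z, Z), mul(SZ, SZ))), add(add(SZ, SZ), mul(Z, Z)))
  →4  add(add(S(add(Z, mul(Z, SZ))), mul(add(Z, Z), mul(SZ, SZ))), add(add(SZ, SZ), mul(Z, Z)))
  →5  add(S(add(add(Z, mul(Z, SZ)), mul(add(Z, Z), mul(SZ, SZ)))), add(add(SZ, SZ), mul(Z, Z)))
  →6  S(add(add(add(Z, mul(Z, SZ)), mul(add(Z, Z), mul(SZ, SZ))), add(add(SZ, SZ), mul(Z, Z))))
  →7  S(add(add(mul(Z, SZ), mul(add(Z, Z), mul(SZ, SZ))), add(add(SZ, SZ), mul(Z, Z))))
  →8  S(add(add(Z, mul(add(Z, Z), mul(SZ, SZ))), add(add(SZ, SZ), mul(Z, Z))))
  →9  S(add(mul(add(Z, Z), mul(SZ, SZ)), add(add(SZ, SZ), mul(Z, Z))))
  →10  S(add(mul(Z, mul(SZ, SZ)), add(add(SZ, SZ), mul(Z, Z))))
  →11  S(add(Z, add(add(SZ, SZ), mul(Z, Z))))
  →12  S(add(add(SZ, SZ), mul(Z, Z)))
  →13  S(add(S(add(Z, SZ)), mul(Z, Z)))
  →14  S(S(add(add(Z, SZ), mul(Z, Z))))
  →15  S(S(add(SZ, mul(Z, Z))))
  →16  S(S(S(add(Z, mul(Z, Z)))))
  →17  S(S(S(mul(Z, Z))))
  →18  SSSZ

Term B:
  start: mul(mul(SSZ, add(Z, SZ)), SSSZ)
  →1  mul(add(add(Z, SZ), mul(SZ, add(Z, SZ))), SSSZ)
  →2  mul(add(SZ, mul(SZ, add(Z, SZ))), SSSZ)
  →3  mul(S(add(Z, mul(SZ, add(Z, SZ)))), SSSZ)
  →4  add(SSSZ, mul(add(Z, mul(SZ, add(Z, SZ))), SSSZ))
  →5  S(add(SSZ, mul(add(Z, mul(SZ, add(Z, SZ))), SSSZ)))
  →6  S(S(add(SZ, mul(add(Z, mul(SZ, add(Z, SZ))), SSSZ))))
  →7  S(S(S(add(Z, mul(add(Z, mul(SZ, add(Z, SZ))), SSSZ)))))
  →8  S(S(S(mul(add(Z, mul(SZ, add(Z, SZ))), SSSZ))))
  →9  S(S(S(mul(mul(SZ, add(Z, SZ)), SSSZ))))
  →10  S(S(S(mul(add(add(Z, SZ), mul(Z, add(Z, SZ))), SSSZ))))
  →11  S(S(S(mul(add(SZ, mul(Z, add(Z, SZ))), SSSZ))))
  →12  S(S(S(mul(S(add(Z, mul(Z, add(Z, SZ)))), SSSZ))))
  →13  S(S(S(add(SSSZ, mul(add(Z, mul(Z, add(Z, SZ))), SSSZ)))))
  →14  S(S(S(S(add(SSZ, mul(add(Z, mul(Z, add(Z, SZ))), SSSZ))))))
  →15  S(S(S(S(S(add(SZ, mul(add(Z, mul(Z, add(Z, SZ))), SSSZ)))))))
  →16  S(S(S(S(S(S(add(Z, mul(add(Z, mul(Z, add(Z, SZ))), SSSZ))))))))
  →17  S(S(S(S(S(S(mul(add(Z, mul(Z, add(Z, SZ))), SSSZ)))))))
  →18  S(S(S(S(S(S(mul(mul(Z, add(Z, SZ)), SSSZ)))))))
  →19  S(S(S(S(S(S(mul(Z, SSSZ)))))))
  →20  S^6(Z)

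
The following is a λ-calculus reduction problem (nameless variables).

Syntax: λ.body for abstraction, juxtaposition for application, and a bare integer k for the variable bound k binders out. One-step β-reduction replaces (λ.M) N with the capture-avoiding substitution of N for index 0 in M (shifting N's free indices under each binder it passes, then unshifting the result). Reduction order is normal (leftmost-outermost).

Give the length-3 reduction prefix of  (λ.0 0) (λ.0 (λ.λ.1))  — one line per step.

  start: (λ.0 0) (λ.0 (λ.λ.1))
  →1  (λ.0 (λ.λ.1)) (λ.0 (λ.λ.1))
  →2  (λ.0 (λ.λ.1)) (λ.λ.1)
  →3  (λ.λ.1) (λ.λ.1)

Answer: after 3 steps: (λ.λ.1) (λ.λ.1)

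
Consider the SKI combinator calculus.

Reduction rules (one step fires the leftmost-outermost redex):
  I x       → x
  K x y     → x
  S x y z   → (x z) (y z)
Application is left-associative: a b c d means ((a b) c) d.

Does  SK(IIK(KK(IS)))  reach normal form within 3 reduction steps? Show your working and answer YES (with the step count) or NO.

  start: SK(IIK(KK(IS)))
  [1] SK(IK(KK(IS)))
  [2] SK(K(KK(IS)))
  [3] SK(KK)

Answer: YES — reaches normal form SK(KK) in 3 ≤ 3 steps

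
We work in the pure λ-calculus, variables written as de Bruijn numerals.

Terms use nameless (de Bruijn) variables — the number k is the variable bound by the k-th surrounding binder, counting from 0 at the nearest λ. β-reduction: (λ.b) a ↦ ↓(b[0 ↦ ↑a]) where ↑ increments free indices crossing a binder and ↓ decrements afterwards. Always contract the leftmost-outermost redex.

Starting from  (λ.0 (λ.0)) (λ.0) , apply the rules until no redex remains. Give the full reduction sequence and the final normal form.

Answer: normal form = λ.0  (in 2 steps)

Derivation:
  start: (λ.0 (λ.0)) (λ.0)
  step 1: (λ.0) (λ.0)
  step 2: λ.0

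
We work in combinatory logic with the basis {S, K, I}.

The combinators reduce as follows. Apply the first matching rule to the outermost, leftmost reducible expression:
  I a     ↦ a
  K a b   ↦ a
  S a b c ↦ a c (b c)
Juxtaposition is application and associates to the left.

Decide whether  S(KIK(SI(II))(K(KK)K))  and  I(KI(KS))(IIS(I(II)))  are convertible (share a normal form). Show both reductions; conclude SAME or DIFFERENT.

Answer: DIFFERENT — A ⇓ SK, B ⇓ SI

Working:
Term A:
  start: S(KIK(SI(II))(K(KK)K))
  [1] S(I(SI(II))(K(KK)K))
  [2] S(SI(II)(K(KK)K))
  [3] S(I(K(KK)K)(II(K(KK)K)))
  [4] S(K(KK)K(II(K(KK)K)))
  [5] S(KK(II(K(KK)K)))
  [6] SK

Term B:
  start: I(KI(KS))(IIS(I(II)))
  [1] KI(KS)(IIS(I(II)))
  [2] I(IIS(I(II)))
  [3] IIS(I(II))
  [4] IS(I(II))
  [5] S(I(II))
  [6] S(II)
  [7] SI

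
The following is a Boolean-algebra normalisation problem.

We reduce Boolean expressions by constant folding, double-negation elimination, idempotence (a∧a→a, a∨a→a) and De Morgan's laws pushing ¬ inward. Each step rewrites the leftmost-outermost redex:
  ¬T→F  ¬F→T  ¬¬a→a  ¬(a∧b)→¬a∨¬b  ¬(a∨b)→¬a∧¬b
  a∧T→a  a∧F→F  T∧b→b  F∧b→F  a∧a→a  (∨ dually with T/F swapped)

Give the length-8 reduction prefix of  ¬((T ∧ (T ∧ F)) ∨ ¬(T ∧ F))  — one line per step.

  start: ¬((T ∧ (T ∧ F)) ∨ ¬(T ∧ F))
  [1] ¬(T ∧ (T ∧ F)) ∧ ¬¬(T ∧ F)
  [2] (¬T ∨ ¬(T ∧ F)) ∧ ¬¬(T ∧ F)
  [3] (F ∨ ¬(T ∧ F)) ∧ ¬¬(T ∧ F)
  [4] ¬(T ∧ F) ∧ ¬¬(T ∧ F)
  [5] (¬T ∨ ¬F) ∧ ¬¬(T ∧ F)
  [6] (F ∨ ¬F) ∧ ¬¬(T ∧ F)
  [7] ¬F ∧ ¬¬(T ∧ F)
  [8] T ∧ ¬¬(T ∧ F)

Answer: after 8 steps: T ∧ ¬¬(T ∧ F)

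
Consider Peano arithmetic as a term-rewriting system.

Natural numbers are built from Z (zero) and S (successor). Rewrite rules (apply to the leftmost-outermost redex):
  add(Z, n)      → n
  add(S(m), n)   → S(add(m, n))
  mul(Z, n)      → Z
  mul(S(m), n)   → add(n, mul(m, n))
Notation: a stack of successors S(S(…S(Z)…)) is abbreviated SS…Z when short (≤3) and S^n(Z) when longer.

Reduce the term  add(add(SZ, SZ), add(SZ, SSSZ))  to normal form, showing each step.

Answer: normal form = S^6(Z)  (in 7 steps)

Reduction:
  start: add(add(SZ, SZ), add(SZ, SSSZ))
  [1] add(S(add(Z, SZ)), add(SZ, SSSZ))
  [2] S(add(add(Z, SZ), add(SZ, SSSZ)))
  [3] S(add(SZ, add(SZ, SSSZ)))
  [4] S(S(add(Z, add(SZ, SSSZ))))
  [5] S(S(add(SZ, SSSZ)))
  [6] S(S(S(add(Z, SSSZ))))
  [7] S^6(Z)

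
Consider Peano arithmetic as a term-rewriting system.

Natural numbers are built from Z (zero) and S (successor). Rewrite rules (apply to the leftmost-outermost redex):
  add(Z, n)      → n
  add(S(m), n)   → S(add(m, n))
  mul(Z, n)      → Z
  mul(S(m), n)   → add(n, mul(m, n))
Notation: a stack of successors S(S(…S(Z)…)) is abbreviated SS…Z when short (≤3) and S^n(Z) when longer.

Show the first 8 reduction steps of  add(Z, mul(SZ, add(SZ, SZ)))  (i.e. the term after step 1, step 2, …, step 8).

  start: add(Z, mul(SZ, add(SZ, SZ)))
  [1] mul(SZ, add(SZ, SZ))
  [2] add(add(SZ, SZ), mul(Z, add(SZ, SZ)))
  [3] add(S(add(Z, SZ)), mul(Z, add(SZ, SZ)))
  [4] S(add(add(Z, SZ), mul(Z, add(SZ, SZ))))
  [5] S(add(SZ, mul(Z, add(SZ, SZ))))
  [6] S(S(add(Z, mul(Z, add(SZ, SZ)))))
  [7] S(S(mul(Z, add(SZ, SZ))))
  [8] SSZ

Answer: after 8 steps: SSZ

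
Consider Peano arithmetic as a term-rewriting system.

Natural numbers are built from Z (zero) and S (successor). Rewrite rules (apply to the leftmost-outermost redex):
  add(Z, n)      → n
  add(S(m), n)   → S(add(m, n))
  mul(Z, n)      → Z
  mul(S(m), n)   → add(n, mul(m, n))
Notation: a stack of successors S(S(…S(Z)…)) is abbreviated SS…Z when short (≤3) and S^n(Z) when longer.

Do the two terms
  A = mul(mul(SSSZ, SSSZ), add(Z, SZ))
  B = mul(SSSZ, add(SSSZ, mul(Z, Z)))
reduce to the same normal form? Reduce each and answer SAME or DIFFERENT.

Term A:
  start: mul(mul(SSSZ, SSSZ), add(Z, SZ))
  step 1: mul(add(SSSZ, mul(SSZ, SSSZ)), add(Z, SZ))
  step 2: mul(S(add(SSZ, mul(SSZ, SSSZ))), add(Z, SZ))
  step 3: add(add(Z, SZ), mul(add(SSZ, mul(SSZ, SSSZ)), add(Z, SZ)))
  step 4: add(SZ, mul(add(SSZ, mul(SSZ, SSSZ)), add(Z, SZ)))
  step 5: S(add(Z, mul(add(SSZ, mul(SSZ, SSSZ)), add(Z, SZ))))
  step 6: S(mul(add(SSZ, mul(SSZ, SSSZ)), add(Z, SZ)))
  step 7: S(mul(S(add(SZ, mul(SSZ, SSSZ))), add(Z, SZ)))
  step 8: S(add(add(Z, SZ), mul(add(SZ, mul(SSZ, SSSZ)), add(Z, SZ))))
  step 9: S(add(SZ, mul(add(SZ, mul(SSZ, SSSZ)), add(Z, SZ))))
  step 10: S(S(add(Z, mul(add(SZ, mul(SSZ, SSSZ)), add(Z, SZ)))))
  step 11: S(S(mul(add(SZ, mul(SSZ, SSSZ)), add(Z, SZ))))
  step 12: S(S(mul(S(add(Z, mul(SSZ, SSSZ))), add(Z, SZ))))
  step 13: S(S(add(add(Z, SZ), mul(add(Z, mul(SSZ, SSSZ)), add(Z, SZ)))))
  step 14: S(S(add(SZ, mul(add(Z, mul(SSZ, SSSZ)), add(Z, SZ)))))
  step 15: S(S(S(add(Z, mul(add(Z, mul(SSZ, SSSZ)), add(Z, SZ))))))
  step 16: S(S(S(mul(add(Z, mul(SSZ, SSSZ)), add(Z, SZ)))))
  step 17: S(S(S(mul(mul(SSZ, SSSZ), add(Z, SZ)))))
  step 18: S(S(S(mul(add(SSSZ, mul(SZ, SSSZ)), add(Z, SZ)))))
  step 19: S(S(S(mul(S(add(SSZ, mul(SZ, SSSZ))), add(Z, SZ)))))
  step 20: S(S(S(add(add(Z, SZ), mul(add(SSZ, mul(SZ, SSSZ)), add(Z, SZ))))))
  step 21: S(S(S(add(SZ, mul(add(SSZ, mul(SZ, SSSZ)), add(Z, SZ))))))
  step 22: S(S(S(S(add(Z, mul(add(SSZ, mul(SZ, SSSZ)), add(Z, SZ)))))))
  step 23: S(S(S(S(mul(add(SSZ, mul(SZ, SSSZ)), add(Z, SZ))))))
  step 24: S(S(S(S(mul(S(add(SZ, mul(SZ, SSSZ))), add(Z, SZ))))))
  step 25: S(S(S(S(add(add(Z, SZ), mul(add(SZ, mul(SZ, SSSZ)), add(Z, SZ)))))))
  step 26: S(S(S(S(add(SZ, mul(add(SZ, mul(SZ, SSSZ)), add(Z, SZ)))))))
  step 27: S(S(S(S(S(add(Z, mul(add(SZ, mul(SZ, SSSZ)), add(Z, SZ))))))))
  step 28: S(S(S(S(S(mul(add(SZ, mul(SZ, SSSZ)), add(Z, SZ)))))))
  step 29: S(S(S(S(S(mul(S(add(Z, mul(SZ, SSSZ))), add(Z, SZ)))))))
  step 30: S(S(S(S(S(add(add(Z, SZ), mul(add(Z, mul(SZ, SSSZ)), add(Z, SZ))))))))
  step 31: S(S(S(S(S(add(SZ, mul(add(Z, mul(SZ, SSSZ)), add(Z, SZ))))))))
  step 32: S(S(S(S(S(S(add(Z, mul(add(Z, mul(SZ, SSSZ)), add(Z, SZ)))))))))
  step 33: S(S(S(S(S(S(mul(add(Z, mul(SZ, SSSZ)), add(Z, SZ))))))))
  step 34: S(S(S(S(S(S(mul(mul(SZ, SSSZ), add(Z, SZ))))))))
  step 35: S(S(S(S(S(S(mul(add(SSSZ, mul(Z, SSSZ)), add(Z, SZ))))))))
  step 36: S(S(S(S(S(S(mul(S(add(SSZ, mul(Z, SSSZ))), add(Z, SZ))))))))
  step 37: S(S(S(S(S(S(add(add(Z, SZ), mul(add(SSZ, mul(Z, SSSZ)), add(Z, SZ)))))))))
  step 38: S(S(S(S(S(S(add(SZ, mul(add(SSZ, mul(Z, SSSZ)), add(Z, SZ)))))))))
  step 39: S(S(S(S(S(S(S(add(Z, mul(add(SSZ, mul(Z, SSSZ)), add(Z, SZ))))))))))
  step 40: S(S(S(S(S(S(S(mul(add(SSZ, mul(Z, SSSZ)), add(Z, SZ)))))))))
  step 41: S(S(S(S(S(S(S(mul(S(add(SZ, mul(Z, SSSZ))), add(Z, SZ)))))))))
  step 42: S(S(S(S(S(S(S(add(add(Z, SZ), mul(add(SZ, mul(Z, SSSZ)), add(Z, SZ))))))))))
  step 43: S(S(S(S(S(S(S(add(SZ, mul(add(SZ, mul(Z, SSSZ)), add(Z, SZ))))))))))
  step 44: S(S(S(S(S(S(S(S(add(Z, mul(add(SZ, mul(Z, SSSZ)), add(Z, SZ)))))))))))
  step 45: S(S(S(S(S(S(S(S(mul(add(SZ, mul(Z, SSSZ)), add(Z, SZ))))))))))
  step 46: S(S(S(S(S(S(S(S(mul(S(add(Z, mul(Z, SSSZ))), add(Z, SZ))))))))))
  step 47: S(S(S(S(S(S(S(S(add(add(Z, SZ), mul(add(Z, mul(Z, SSSZ)), add(Z, SZ)))))))))))
  step 48: S(S(S(S(S(S(S(S(add(SZ, mul(add(Z, mul(Z, SSSZ)), add(Z, SZ)))))))))))
  step 49: S(S(S(S(S(S(S(S(S(add(Z, mul(add(Z, mul(Z, SSSZ)), add(Z, SZ))))))))))))
  step 50: S(S(S(S(S(S(S(S(S(mul(add(Z, mul(Z, SSSZ)), add(Z, SZ)))))))))))
  step 51: S(S(S(S(S(S(S(S(S(mul(mul(Z, SSSZ), add(Z, SZ)))))))))))
  step 52: S(S(S(S(S(S(S(S(S(mul(Z, add(Z, SZ)))))))))))
  step 53: S^9(Z)

Term B:
  start: mul(SSSZ, add(SSSZ, mul(Z, Z)))
  step 1: add(add(SSSZ, mul(Z, Z)), mul(SSZ, add(SSSZ, mul(Z, Z))))
  step 2: add(S(add(SSZ, mul(Z, Z))), mul(SSZ, add(SSSZ, mul(Z, Z))))
  step 3: S(add(add(SSZ, mul(Z, Z)), mul(SSZ, add(SSSZ, mul(Z, Z)))))
  step 4: S(add(S(add(SZ, mul(Z, Z))), mul(SSZ, add(SSSZ, mul(Z, Z)))))
  step 5: S(S(add(add(SZ, mul(Z, Z)), mul(SSZ, add(SSSZ, mul(Z, Z))))))
  step 6: S(S(add(S(add(Z, mul(Z, Z))), mul(SSZ, add(SSSZ, mul(Z, Z))))))
  step 7: S(S(S(add(add(Z, mul(Z, Z)), mul(SSZ, add(SSSZ, mul(Z, Z)))))))
  step 8: S(S(S(add(mul(Z, Z), mul(SSZ, add(SSSZ, mul(Z, Z)))))))
  step 9: S(S(S(add(Z, mul(SSZ, add(SSSZ, mul(Z, Z)))))))
  step 10: S(S(S(mul(SSZ, add(SSSZ, mul(Z, Z))))))
  step 11: S(S(S(add(add(SSSZ, mul(Z, Z)), mul(SZ, add(SSSZ, mul(Z, Z)))))))
  step 12: S(S(S(add(S(add(SSZ, mul(Z, Z))), mul(SZ, add(SSSZ, mul(Z, Z)))))))
  step 13: S(S(S(S(add(add(SSZ, mul(Z, Z)), mul(SZ, add(SSSZ, mul(Z, Z))))))))
  step 14: S(S(S(S(add(S(add(SZ, mul(Z, Z))), mul(SZ, add(SSSZ, mul(Z, Z))))))))
  step 15: S(S(S(S(S(add(add(SZ, mul(Z, Z)), mul(SZ, add(SSSZ, mul(Z, Z)))))))))
  step 16: S(S(S(S(S(add(S(add(Z, mul(Z, Z))), mul(SZ, add(SSSZ, mul(Z, Z)))))))))
  step 17: S(S(S(S(S(S(add(add(Z, mul(Z, Z)), mul(SZ, add(SSSZ, mul(Z, Z))))))))))
  step 18: S(S(S(S(S(S(add(mul(Z, Z), mul(SZ, add(SSSZ, mul(Z, Z))))))))))
  step 19: S(S(S(S(S(S(add(Z, mul(SZ, add(SSSZ, mul(Z, Z))))))))))
  step 20: S(S(S(S(S(S(mul(SZ, add(SSSZ, mul(Z, Z)))))))))
  step 21: S(S(S(S(S(S(add(add(SSSZ, mul(Z, Z)), mul(Z, add(SSSZ, mul(Z, Z))))))))))
  step 22: S(S(S(S(S(S(add(S(add(SSZ, mul(Z, Z))), mul(Z, add(SSSZ, mul(Z, Z))))))))))
  step 23: S(S(S(S(S(S(S(add(add(SSZ, mul(Z, Z)), mul(Z, add(SSSZ, mul(Z, Z)))))))))))
  step 24: S(S(S(S(S(S(S(add(S(add(SZ, mul(Z, Z))), mul(Z, add(SSSZ, mul(Z, Z)))))))))))
  step 25: S(S(S(S(S(S(S(S(add(add(SZ, mul(Z, Z)), mul(Z, add(SSSZ, mul(Z, Z))))))))))))
  step 26: S(S(S(S(S(S(S(S(add(S(add(Z, mul(Z, Z))), mul(Z, add(SSSZ, mul(Z, Z))))))))))))
  step 27: S(S(S(S(S(S(S(S(S(add(add(Z, mul(Z, Z)), mul(Z, add(SSSZ, mul(Z, Z)))))))))))))
  step 28: S(S(S(S(S(S(S(S(S(add(mul(Z, Z), mul(Z, add(SSSZ, mul(Z, Z)))))))))))))
  step 29: S(S(S(S(S(S(S(S(S(add(Z, mul(Z, add(SSSZ, mul(Z, Z)))))))))))))
  step 30: S(S(S(S(S(S(S(S(S(mul(Z, add(SSSZ, mul(Z, Z))))))))))))
  step 31: S^9(Z)

Answer: SAME — A ⇓ S^9(Z), B ⇓ S^9(Z)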